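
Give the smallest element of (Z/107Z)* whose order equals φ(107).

φ(107) = 107 − 1 = 106 = 2 · 53.
g is a primitive root iff g^(106/q) ≢ 1 (mod 107) for each prime q ∈ {2, 53}.
g = 2: 2^53 ≡ 106; 2^2 ≡ 4 — none is 1, so 2 is a primitive root.
So 2 is the smallest generator of (Z/107Z)^×.

2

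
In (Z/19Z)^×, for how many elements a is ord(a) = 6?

2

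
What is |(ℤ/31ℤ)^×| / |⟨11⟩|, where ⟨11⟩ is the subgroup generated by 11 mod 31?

1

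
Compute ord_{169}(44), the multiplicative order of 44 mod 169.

Since 44 ∈ (Z/169Z)^×, its order divides φ(169) = φ(13^2) = 13·(13−1) = 156 = 2^2 · 3 · 13.
Divisors of 156: 1, 2, 3, 4, 6, 12, 13, 26, 39, 52, 78, 156.
Test each divisor d:
44^1 ≡ 44 (mod 169)
44^2 ≡ 77 (mod 169)
44^3 ≡ 8 (mod 169)
44^4 ≡ 14 (mod 169)
44^6 ≡ 64 (mod 169)
44^12 ≡ 40 (mod 169)
44^13 ≡ 70 (mod 169)
44^26 ≡ 168 (mod 169)
44^39 ≡ 99 (mod 169)
44^52 ≡ 1 (mod 169) ✓
Hence ord(44) = 52.

52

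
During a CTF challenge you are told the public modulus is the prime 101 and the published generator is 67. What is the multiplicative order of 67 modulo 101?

100

The order of 67 must divide φ(101) = 101 − 1 = 100 = 2^2 · 5^2.
Divisors of 100: 1, 2, 4, 5, 10, 20, 25, 50, 100.
Evaluate successive powers at the divisors of 100:
67^1 ≡ 67
67^2 ≡ 45
67^4 ≡ 5
67^5 ≡ 32
67^10 ≡ 14
67^20 ≡ 95
67^25 ≡ 10
67^50 ≡ 100
67^100 ≡ 1
The smallest such exponent is 100, so the order of 67 is 100.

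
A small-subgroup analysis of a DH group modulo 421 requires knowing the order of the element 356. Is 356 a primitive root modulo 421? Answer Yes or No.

Yes

φ(421) = 421 − 1 = 420 = 2^2 · 3 · 5 · 7.
356 is a primitive root mod 421 iff 356^(φ(421)/q) ≢ 1 for every prime q | φ(421), i.e. q ∈ {2, 3, 5, 7}.
356^210 ≡ 420 (mod 421)  [q = 2: ≢ 1 ✓]
356^140 ≡ 20 (mod 421)  [q = 3: ≢ 1 ✓]
356^84 ≡ 279 (mod 421)  [q = 5: ≢ 1 ✓]
356^60 ≡ 247 (mod 421)  [q = 7: ≢ 1 ✓]
None equal 1, so ord_421(356) = 420: 356 is a primitive root.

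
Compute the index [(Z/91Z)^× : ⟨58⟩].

6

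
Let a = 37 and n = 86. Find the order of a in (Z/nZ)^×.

The order of 37 must divide φ(86) = φ(2)·φ(43) = 1·42 = 42 = 2 · 3 · 7.
Divisors of 42: 1, 2, 3, 6, 7, 14, 21, 42.
Compute 37^d (mod 86) for the divisors d until we hit 1:
37^1 ≡ 37 (mod 86)
37^2 ≡ 79 (mod 86)
37^3 ≡ 85 (mod 86)
37^6 ≡ 1 (mod 86) ✓
Hence ord(37) = 6.

6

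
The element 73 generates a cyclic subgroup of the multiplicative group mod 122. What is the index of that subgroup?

ord(73) | φ(122) = φ(2)·φ(61) = 1·60 = 60 = 2^2 · 3 · 5.
Divisors of 60: 1, 2, 3, 4, 5, 6, 10, 12, 15, 20, 30, 60.
Compute 73^d (mod 122) for the divisors d until we hit 1:
73^1 ≡ 73 (mod 122)
73^2 ≡ 83 (mod 122)
73^3 ≡ 81 (mod 122)
73^4 ≡ 57 (mod 122)
73^5 ≡ 13 (mod 122)
73^6 ≡ 95 (mod 122)
73^10 ≡ 47 (mod 122)
73^12 ≡ 119 (mod 122)
73^15 ≡ 1 (mod 122) ✓
So ord_122(73) = 15, hence |⟨73⟩| = 15.
The index is φ(122) / ord(73) = 60 / 15 = 4.

4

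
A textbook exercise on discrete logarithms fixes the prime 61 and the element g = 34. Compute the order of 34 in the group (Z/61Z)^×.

5

ord(34) | φ(61) = 61 − 1 = 60 = 2^2 · 3 · 5.
Divisors of 60: 1, 2, 3, 4, 5, 6, 10, 12, 15, 20, 30, 60.
Check 34^d mod 61 for each divisor in increasing order:
34^1 ≡ 34 (mod 61)
34^2 ≡ 58 (mod 61)
34^3 ≡ 20 (mod 61)
34^4 ≡ 9 (mod 61)
34^5 ≡ 1 (mod 61) ✓
Hence ord(34) = 5.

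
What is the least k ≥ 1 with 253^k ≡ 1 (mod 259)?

4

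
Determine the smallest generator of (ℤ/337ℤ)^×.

10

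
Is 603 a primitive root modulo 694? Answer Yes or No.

No

φ(694) = φ(2)·φ(347) = 1·346 = 346 = 2 · 173.
603 is a primitive root mod 694 iff 603^(φ(694)/q) ≢ 1 for every prime q | φ(694), i.e. q ∈ {2, 173}.
603^173 ≡ 1 (mod 694)  [q = 2: ≡ 1 ✗]
603^2 ≡ 647 (mod 694)  [q = 173: ≢ 1 ✓]
The check at q = 2 fails, so 603 generates a proper subgroup.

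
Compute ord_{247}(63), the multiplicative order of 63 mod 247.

36

ord(63) | φ(247) = φ(13·19) = (13−1)·(19−1) = 12·18 = 216 = 2^3 · 3^3.
Divisors of 216: 1, 2, 3, 4, 6, 8, 9, 12, 18, 24, 27, 36, 54, 72, 108, 216.
Check 63^d mod 247 for each divisor in increasing order:
63^1 ≡ 63
63^2 ≡ 17
63^3 ≡ 83
63^4 ≡ 42
63^6 ≡ 220
63^8 ≡ 35
63^9 ≡ 229
63^12 ≡ 235
63^18 ≡ 77
63^24 ≡ 144
63^27 ≡ 96
63^36 ≡ 1
Hence ord(63) = 36.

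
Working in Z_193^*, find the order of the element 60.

64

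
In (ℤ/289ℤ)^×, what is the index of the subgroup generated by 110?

34

ord(110) | φ(289) = φ(17^2) = 17·(17−1) = 272 = 2^4 · 17.
Divisors of 272: 1, 2, 4, 8, 16, 17, 34, 68, 136, 272.
Evaluate successive powers at the divisors of 272:
110^1 ≡ 110 (mod 289)
110^2 ≡ 251 (mod 289)
110^4 ≡ 288 (mod 289)
110^8 ≡ 1 (mod 289) ✓
So ord_289(110) = 8, hence |⟨110⟩| = 8.
Index = |(Z/289Z)^×| / |⟨110⟩| = 272 / 8 = 34.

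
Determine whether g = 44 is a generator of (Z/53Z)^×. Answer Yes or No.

No

φ(53) = 53 − 1 = 52 = 2^2 · 13.
It suffices to check that the order of 44 is not a proper divisor of 52: compute 44^(52/q) for q ∈ {2, 13}.
44^26 ≡ 1 (mod 53)  [q = 2: ≡ 1 ✗]
44^4 ≡ 42 (mod 53)  [q = 13: ≢ 1 ✓]
The check at q = 2 fails, so 44 generates a proper subgroup.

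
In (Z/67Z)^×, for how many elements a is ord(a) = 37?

φ(67) = 67 − 1 = 66 = 2 · 3 · 11.
Since (Z/67Z)^× is cyclic of order 66, the number of elements of order d is φ(d) when d | 66 and 0 otherwise.
37 does not divide 66, so no element of (Z/67Z)^× has order 37.

0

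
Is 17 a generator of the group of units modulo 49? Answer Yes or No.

Yes

φ(49) = φ(7^2) = 7·(7−1) = 42 = 2 · 3 · 7.
Test 17^(42/q) mod 49 for each prime factor q of 42:
17^21 ≡ 48 (mod 49)  [q = 2: ≢ 1 ✓]
17^14 ≡ 30 (mod 49)  [q = 3: ≢ 1 ✓]
17^6 ≡ 22 (mod 49)  [q = 7: ≢ 1 ✓]
All checks pass, so 17 has order 42 and is a primitive root modulo 49.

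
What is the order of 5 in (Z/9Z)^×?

By Lagrange's theorem, ord_9(5) divides φ(9) = φ(3^2) = 3·(3−1) = 6 = 2 · 3.
Divisors of 6: 1, 2, 3, 6.
Check 5^d mod 9 for each divisor in increasing order:
5^1 ≡ 5 (mod 9)
5^2 ≡ 7 (mod 9)
5^3 ≡ 8 (mod 9)
5^6 ≡ 1 (mod 9) ✓
Therefore the multiplicative order of 5 modulo 9 is 6.

6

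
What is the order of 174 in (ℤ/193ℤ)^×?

Since 174 ∈ (Z/193Z)^×, its order divides φ(193) = 193 − 1 = 192 = 2^6 · 3.
Divisors of 192: 1, 2, 3, 4, 6, 8, 12, 16, 24, 32, 48, 64, 96, 192.
Evaluate successive powers at the divisors of 192:
174^1 ≡ 174 (mod 193)
174^2 ≡ 168 (mod 193)
174^3 ≡ 89 (mod 193)
174^4 ≡ 46 (mod 193)
174^6 ≡ 8 (mod 193)
174^8 ≡ 186 (mod 193)
174^12 ≡ 64 (mod 193)
174^16 ≡ 49 (mod 193)
174^24 ≡ 43 (mod 193)
174^32 ≡ 85 (mod 193)
174^48 ≡ 112 (mod 193)
174^64 ≡ 84 (mod 193)
174^96 ≡ 192 (mod 193)
174^192 ≡ 1 (mod 193) ✓
So ord_193(174) = 192.

192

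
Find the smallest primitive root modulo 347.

φ(347) = 347 − 1 = 346 = 2 · 173.
Test candidates g = 2, 3, … against the prime factors q ∈ {2, 173} of φ(347): g is a generator iff g^(346/q) ≢ 1 for every such q.
g = 2: 2^173 ≡ 346; 2^2 ≡ 4 — none is 1, so 2 is a primitive root.
The smallest primitive root modulo 347 is 2.

2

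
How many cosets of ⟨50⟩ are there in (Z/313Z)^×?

8

By Lagrange's theorem, ord_313(50) divides φ(313) = 313 − 1 = 312 = 2^3 · 3 · 13.
Divisors of 312: 1, 2, 3, 4, 6, 8, 12, 13, 24, 26, 39, 52, 78, 104, 156, 312.
Evaluate successive powers at the divisors of 312:
50^1 ≡ 50
50^2 ≡ 309
50^3 ≡ 113
50^4 ≡ 16
50^6 ≡ 249
50^8 ≡ 256
50^12 ≡ 27
50^13 ≡ 98
50^24 ≡ 103
50^26 ≡ 214
50^39 ≡ 1
So ord_313(50) = 39, hence |⟨50⟩| = 39.
The index is φ(313) / ord(50) = 312 / 39 = 8.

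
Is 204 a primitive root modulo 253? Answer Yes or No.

253 = 11 · 23 is a product of two distinct odd primes, so (Z/253Z)^× ≅ (Z/11Z)^× × (Z/23Z)^× is not cyclic.
No primitive root modulo 253 exists; in particular 204 is not one.

No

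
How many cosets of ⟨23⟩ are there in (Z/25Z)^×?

The order of 23 must divide φ(25) = φ(5^2) = 5·(5−1) = 20 = 2^2 · 5.
Divisors of 20: 1, 2, 4, 5, 10, 20.
Test each divisor d:
23^1 ≡ 23
23^2 ≡ 4
23^4 ≡ 16
23^5 ≡ 18
23^10 ≡ 24
23^20 ≡ 1
So ord_25(23) = 20, hence |⟨23⟩| = 20.
The index is φ(25) / ord(23) = 20 / 20 = 1.

1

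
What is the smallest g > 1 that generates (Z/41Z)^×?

6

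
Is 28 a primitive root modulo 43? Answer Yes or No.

Yes

φ(43) = 43 − 1 = 42 = 2 · 3 · 7.
It suffices to check that the order of 28 is not a proper divisor of 42: compute 28^(42/q) for q ∈ {2, 3, 7}.
28^21 ≡ 42 (mod 43)  [q = 2: ≢ 1 ✓]
28^14 ≡ 6 (mod 43)  [q = 3: ≢ 1 ✓]
28^6 ≡ 11 (mod 43)  [q = 7: ≢ 1 ✓]
None equal 1, so ord_43(28) = 42: 28 is a primitive root.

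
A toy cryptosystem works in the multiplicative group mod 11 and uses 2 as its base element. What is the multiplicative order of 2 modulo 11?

10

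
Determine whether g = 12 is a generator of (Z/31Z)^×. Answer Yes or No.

Yes

φ(31) = 31 − 1 = 30 = 2 · 3 · 5.
An element g generates (Z/31Z)^× iff g^(30/q) ≢ 1 (mod 31) for each prime q ∈ {2, 3, 5}.
12^15 ≡ 30 (mod 31)  [q = 2: ≢ 1 ✓]
12^10 ≡ 25 (mod 31)  [q = 3: ≢ 1 ✓]
12^6 ≡ 2 (mod 31)  [q = 5: ≢ 1 ✓]
None equal 1, so ord_31(12) = 30: 12 is a primitive root.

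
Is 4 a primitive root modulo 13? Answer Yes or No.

No

φ(13) = 13 − 1 = 12 = 2^2 · 3.
It suffices to check that the order of 4 is not a proper divisor of 12: compute 4^(12/q) for q ∈ {2, 3}.
4^6 ≡ 1 (mod 13)  [q = 2: ≡ 1 ✗]
4^4 ≡ 9 (mod 13)  [q = 3: ≢ 1 ✓]
4^6 ≡ 1 shows ord(4) | 6, strictly less than φ(13); not a primitive root.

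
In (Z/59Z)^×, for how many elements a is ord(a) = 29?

28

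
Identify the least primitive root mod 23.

5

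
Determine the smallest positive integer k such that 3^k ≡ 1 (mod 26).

3

Since 3 ∈ (Z/26Z)^×, its order divides φ(26) = φ(2)·φ(13) = 1·12 = 12 = 2^2 · 3.
Divisors of 12: 1, 2, 3, 4, 6, 12.
Compute 3^d (mod 26) for the divisors d until we hit 1:
3^1 ≡ 3 (mod 26)
3^2 ≡ 9 (mod 26)
3^3 ≡ 1 (mod 26) ✓
Hence ord(3) = 3.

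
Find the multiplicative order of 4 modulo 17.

4

By Lagrange's theorem, ord_17(4) divides φ(17) = 17 − 1 = 16 = 2^4.
Divisors of 16: 1, 2, 4, 8, 16.
Evaluate successive powers at the divisors of 16:
4^1 ≡ 4
4^2 ≡ 16
4^4 ≡ 1
The smallest such exponent is 4, so the order of 4 is 4.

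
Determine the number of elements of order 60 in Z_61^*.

φ(61) = 61 − 1 = 60 = 2^2 · 3 · 5.
(Z/61Z)^× is cyclic (|G| = 60); a cyclic group of order m has exactly φ(d) elements of each order d | m, and none otherwise.
60 = 2^2 · 3 · 5 divides 60, and φ(60) = 16.

16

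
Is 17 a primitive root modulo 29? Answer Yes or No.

No

φ(29) = 29 − 1 = 28 = 2^2 · 7.
17 is a primitive root mod 29 iff 17^(φ(29)/q) ≢ 1 for every prime q | φ(29), i.e. q ∈ {2, 7}.
17^14 ≡ 28 (mod 29)  [q = 2: ≢ 1 ✓]
17^4 ≡ 1 (mod 29)  [q = 7: ≡ 1 ✗]
Since 17^4 ≡ 1, the order of 17 divides 4 < 28, so 17 is not a primitive root.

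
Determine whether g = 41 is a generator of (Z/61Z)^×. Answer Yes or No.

No

φ(61) = 61 − 1 = 60 = 2^2 · 3 · 5.
An element g generates (Z/61Z)^× iff g^(60/q) ≢ 1 (mod 61) for each prime q ∈ {2, 3, 5}.
41^30 ≡ 1 (mod 61)  [q = 2: ≡ 1 ✗]
41^20 ≡ 1 (mod 61)  [q = 3: ≡ 1 ✗]
41^12 ≡ 34 (mod 61)  [q = 5: ≢ 1 ✓]
The check at q = 2 fails, so 41 generates a proper subgroup.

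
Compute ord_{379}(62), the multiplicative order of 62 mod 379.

Since 62 ∈ (Z/379Z)^×, its order divides φ(379) = 379 − 1 = 378 = 2 · 3^3 · 7.
Divisors of 378: 1, 2, 3, 6, 7, 9, 14, 18, 21, 27, 42, 54, 63, 126, 189, 378.
Compute 62^d (mod 379) for the divisors d until we hit 1:
62^1 ≡ 62
62^2 ≡ 54
62^3 ≡ 316
62^6 ≡ 179
62^7 ≡ 107
62^9 ≡ 93
62^14 ≡ 79
62^18 ≡ 311
62^21 ≡ 115
62^27 ≡ 119
62^42 ≡ 339
62^54 ≡ 138
62^63 ≡ 327
62^126 ≡ 51
62^189 ≡ 1
Hence ord(62) = 189.

189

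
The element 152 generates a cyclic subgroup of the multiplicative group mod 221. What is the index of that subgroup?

By Lagrange's theorem, ord_221(152) divides φ(221) = φ(13·17) = (13−1)·(17−1) = 12·16 = 192 = 2^6 · 3.
Divisors of 192: 1, 2, 3, 4, 6, 8, 12, 16, 24, 32, 48, 64, 96, 192.
Compute 152^d (mod 221) for the divisors d until we hit 1:
152^1 ≡ 152 (mod 221)
152^2 ≡ 120 (mod 221)
152^3 ≡ 118 (mod 221)
152^4 ≡ 35 (mod 221)
152^6 ≡ 1 (mod 221) ✓
The order of 152 is 6, so the subgroup it generates has 6 elements.
[(Z/221Z)^× : ⟨152⟩] = 192/6 = 32.

32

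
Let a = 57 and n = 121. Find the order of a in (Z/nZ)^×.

110

By Lagrange's theorem, ord_121(57) divides φ(121) = φ(11^2) = 11·(11−1) = 110 = 2 · 5 · 11.
Divisors of 110: 1, 2, 5, 10, 11, 22, 55, 110.
Check 57^d mod 121 for each divisor in increasing order:
57^1 ≡ 57
57^2 ≡ 103
57^5 ≡ 76
57^10 ≡ 89
57^11 ≡ 112
57^22 ≡ 81
57^55 ≡ 120
57^110 ≡ 1
The smallest such exponent is 110, so the order of 57 is 110.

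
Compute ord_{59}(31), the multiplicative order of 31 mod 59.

58

By Lagrange's theorem, ord_59(31) divides φ(59) = 59 − 1 = 58 = 2 · 29.
Divisors of 58: 1, 2, 29, 58.
Test each divisor d:
31^1 ≡ 31 (mod 59)
31^2 ≡ 17 (mod 59)
31^29 ≡ 58 (mod 59)
31^58 ≡ 1 (mod 59) ✓
The smallest such exponent is 58, so the order of 31 is 58.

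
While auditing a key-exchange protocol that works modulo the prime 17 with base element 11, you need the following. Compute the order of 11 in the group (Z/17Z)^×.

16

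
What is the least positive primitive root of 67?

2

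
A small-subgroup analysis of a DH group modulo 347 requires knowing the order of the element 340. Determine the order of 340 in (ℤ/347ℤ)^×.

173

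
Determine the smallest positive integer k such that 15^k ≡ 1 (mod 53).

13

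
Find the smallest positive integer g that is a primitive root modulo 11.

2

φ(11) = 11 − 1 = 10 = 2 · 5.
Test candidates g = 2, 3, … against the prime factors q ∈ {2, 5} of φ(11): g is a generator iff g^(10/q) ≢ 1 for every such q.
g = 2: 2^5 ≡ 10; 2^2 ≡ 4 — none is 1, so 2 is a primitive root.
So 2 is the smallest generator of (Z/11Z)^×.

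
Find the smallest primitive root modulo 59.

2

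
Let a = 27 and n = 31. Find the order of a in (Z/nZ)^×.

10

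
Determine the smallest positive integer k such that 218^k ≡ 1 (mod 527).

16

By Lagrange's theorem, ord_527(218) divides φ(527) = φ(17·31) = (17−1)·(31−1) = 16·30 = 480 = 2^5 · 3 · 5.
Divisors of 480: 1, 2, 3, 4, 5, 6, 8, 10, 12, 15, 16, 20, 24, 30, 32, 40, 48, 60, 80, 96, 120, 160, 240, 480.
Test each divisor d:
218^1 ≡ 218 (mod 527)
218^2 ≡ 94 (mod 527)
218^3 ≡ 466 (mod 527)
218^4 ≡ 404 (mod 527)
218^5 ≡ 63 (mod 527)
218^6 ≡ 32 (mod 527)
218^8 ≡ 373 (mod 527)
218^10 ≡ 280 (mod 527)
218^12 ≡ 497 (mod 527)
218^15 ≡ 249 (mod 527)
218^16 ≡ 1 (mod 527) ✓
Hence ord(218) = 16.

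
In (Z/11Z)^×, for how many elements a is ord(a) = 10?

φ(11) = 11 − 1 = 10 = 2 · 5.
(Z/11Z)^× is cyclic (|G| = 10); a cyclic group of order m has exactly φ(d) elements of each order d | m, and none otherwise.
10 = 2 · 5 divides 10, and φ(10) = 4.

4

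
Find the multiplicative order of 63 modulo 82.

40

ord(63) | φ(82) = φ(2)·φ(41) = 1·40 = 40 = 2^3 · 5.
Divisors of 40: 1, 2, 4, 5, 8, 10, 20, 40.
Check 63^d mod 82 for each divisor in increasing order:
63^1 ≡ 63
63^2 ≡ 33
63^4 ≡ 23
63^5 ≡ 55
63^8 ≡ 37
63^10 ≡ 73
63^20 ≡ 81
63^40 ≡ 1
The smallest such exponent is 40, so the order of 63 is 40.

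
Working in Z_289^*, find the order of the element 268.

68

ord(268) | φ(289) = φ(17^2) = 17·(17−1) = 272 = 2^4 · 17.
Divisors of 272: 1, 2, 4, 8, 16, 17, 34, 68, 136, 272.
Test each divisor d:
268^1 ≡ 268
268^2 ≡ 152
268^4 ≡ 273
268^8 ≡ 256
268^16 ≡ 222
268^17 ≡ 251
268^34 ≡ 288
268^68 ≡ 1
Therefore the multiplicative order of 268 modulo 289 is 68.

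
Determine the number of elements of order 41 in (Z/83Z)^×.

40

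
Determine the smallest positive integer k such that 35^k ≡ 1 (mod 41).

40

Since 35 ∈ (Z/41Z)^×, its order divides φ(41) = 41 − 1 = 40 = 2^3 · 5.
Divisors of 40: 1, 2, 4, 5, 8, 10, 20, 40.
Check 35^d mod 41 for each divisor in increasing order:
35^1 ≡ 35
35^2 ≡ 36
35^4 ≡ 25
35^5 ≡ 14
35^8 ≡ 10
35^10 ≡ 32
35^20 ≡ 40
35^40 ≡ 1
Therefore the multiplicative order of 35 modulo 41 is 40.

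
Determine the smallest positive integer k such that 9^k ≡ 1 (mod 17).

8

Since 9 ∈ (Z/17Z)^×, its order divides φ(17) = 17 − 1 = 16 = 2^4.
Divisors of 16: 1, 2, 4, 8, 16.
Check 9^d mod 17 for each divisor in increasing order:
9^1 ≡ 9 (mod 17)
9^2 ≡ 13 (mod 17)
9^4 ≡ 16 (mod 17)
9^8 ≡ 1 (mod 17) ✓
The smallest such exponent is 8, so the order of 9 is 8.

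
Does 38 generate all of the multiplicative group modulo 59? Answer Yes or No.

Yes

φ(59) = 59 − 1 = 58 = 2 · 29.
38 is a primitive root mod 59 iff 38^(φ(59)/q) ≢ 1 for every prime q | φ(59), i.e. q ∈ {2, 29}.
38^29 ≡ 58 (mod 59)  [q = 2: ≢ 1 ✓]
38^2 ≡ 28 (mod 59)  [q = 29: ≢ 1 ✓]
Every test exponent gives a nontrivial residue, hence 38 generates the full group.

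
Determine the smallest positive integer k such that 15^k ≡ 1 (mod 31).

10

By Lagrange's theorem, ord_31(15) divides φ(31) = 31 − 1 = 30 = 2 · 3 · 5.
Divisors of 30: 1, 2, 3, 5, 6, 10, 15, 30.
Test each divisor d:
15^1 ≡ 15 (mod 31)
15^2 ≡ 8 (mod 31)
15^3 ≡ 27 (mod 31)
15^5 ≡ 30 (mod 31)
15^6 ≡ 16 (mod 31)
15^10 ≡ 1 (mod 31) ✓
Hence ord(15) = 10.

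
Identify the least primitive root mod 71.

7

φ(71) = 71 − 1 = 70 = 2 · 5 · 7.
Test candidates g = 2, 3, … against the prime factors q ∈ {2, 5, 7} of φ(71): g is a generator iff g^(70/q) ≢ 1 for every such q.
g = 2: 2^35 ≡ 1 — hits 1, so not a primitive root.
g = 3: 3^35 ≡ 1 — hits 1, so not a primitive root.
g = 4: 4^35 ≡ 1 — hits 1, so not a primitive root.
g = 5: 5^35 ≡ 1 — hits 1, so not a primitive root.
g = 6: 6^35 ≡ 1 — hits 1, so not a primitive root.
g = 7: 7^35 ≡ 70; 7^14 ≡ 54; 7^10 ≡ 45 — none is 1, so 7 is a primitive root.
Hence the least primitive root of 71 is 7.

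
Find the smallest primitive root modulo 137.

φ(137) = 137 − 1 = 136 = 2^3 · 17.
g is a primitive root iff g^(136/q) ≢ 1 (mod 137) for each prime q ∈ {2, 17}.
g = 2: 2^68 ≡ 1 — hits 1, so not a primitive root.
g = 3: 3^68 ≡ 136; 3^8 ≡ 122 — none is 1, so 3 is a primitive root.
The smallest primitive root modulo 137 is 3.

3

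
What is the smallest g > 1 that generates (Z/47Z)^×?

5

φ(47) = 47 − 1 = 46 = 2 · 23.
g is a primitive root iff g^(46/q) ≢ 1 (mod 47) for each prime q ∈ {2, 23}.
g = 2: 2^23 ≡ 1 — hits 1, so not a primitive root.
g = 3: 3^23 ≡ 1 — hits 1, so not a primitive root.
g = 4: 4^23 ≡ 1 — hits 1, so not a primitive root.
g = 5: 5^23 ≡ 46; 5^2 ≡ 25 — none is 1, so 5 is a primitive root.
Hence the least primitive root of 47 is 5.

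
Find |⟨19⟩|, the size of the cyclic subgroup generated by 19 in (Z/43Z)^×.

ord(19) | φ(43) = 43 − 1 = 42 = 2 · 3 · 7.
Divisors of 42: 1, 2, 3, 6, 7, 14, 21, 42.
Test each divisor d:
19^1 ≡ 19 (mod 43)
19^2 ≡ 17 (mod 43)
19^3 ≡ 22 (mod 43)
19^6 ≡ 11 (mod 43)
19^7 ≡ 37 (mod 43)
19^14 ≡ 36 (mod 43)
19^21 ≡ 42 (mod 43)
19^42 ≡ 1 (mod 43) ✓
Hence ord(19) = 42.

42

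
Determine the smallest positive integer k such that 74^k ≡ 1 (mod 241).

Since 74 ∈ (Z/241Z)^×, its order divides φ(241) = 241 − 1 = 240 = 2^4 · 3 · 5.
Divisors of 240: 1, 2, 3, 4, 5, 6, 8, 10, 12, 15, 16, 20, 24, 30, 40, 48, 60, 80, 120, 240.
Check 74^d mod 241 for each divisor in increasing order:
74^1 ≡ 74 (mod 241)
74^2 ≡ 174 (mod 241)
74^3 ≡ 103 (mod 241)
74^4 ≡ 151 (mod 241)
74^5 ≡ 88 (mod 241)
74^6 ≡ 5 (mod 241)
74^8 ≡ 147 (mod 241)
74^10 ≡ 32 (mod 241)
74^12 ≡ 25 (mod 241)
74^15 ≡ 165 (mod 241)
74^16 ≡ 160 (mod 241)
74^20 ≡ 60 (mod 241)
74^24 ≡ 143 (mod 241)
74^30 ≡ 233 (mod 241)
74^40 ≡ 226 (mod 241)
74^48 ≡ 205 (mod 241)
74^60 ≡ 64 (mod 241)
74^80 ≡ 225 (mod 241)
74^120 ≡ 240 (mod 241)
74^240 ≡ 1 (mod 241) ✓
So ord_241(74) = 240.

240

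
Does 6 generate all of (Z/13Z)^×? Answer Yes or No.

Yes

φ(13) = 13 − 1 = 12 = 2^2 · 3.
An element g generates (Z/13Z)^× iff g^(12/q) ≢ 1 (mod 13) for each prime q ∈ {2, 3}.
6^6 ≡ 12 (mod 13)  [q = 2: ≢ 1 ✓]
6^4 ≡ 9 (mod 13)  [q = 3: ≢ 1 ✓]
None equal 1, so ord_13(6) = 12: 6 is a primitive root.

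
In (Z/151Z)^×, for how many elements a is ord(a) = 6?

φ(151) = 151 − 1 = 150 = 2 · 3 · 5^2.
(Z/151Z)^× is cyclic (|G| = 150); a cyclic group of order m has exactly φ(d) elements of each order d | m, and none otherwise.
6 = 2 · 3 divides 150, and φ(6) = 2.

2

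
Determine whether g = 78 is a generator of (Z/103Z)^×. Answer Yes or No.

Yes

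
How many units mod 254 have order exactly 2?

1

φ(254) = φ(2)·φ(127) = 1·126 = 126 = 2 · 3^2 · 7.
(Z/254Z)^× is cyclic (|G| = 126); a cyclic group of order m has exactly φ(d) elements of each order d | m, and none otherwise.
2 | 126, and φ(2) = 2 − 1 = 1.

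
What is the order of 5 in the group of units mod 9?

6

By Lagrange's theorem, ord_9(5) divides φ(9) = φ(3^2) = 3·(3−1) = 6 = 2 · 3.
Divisors of 6: 1, 2, 3, 6.
Check 5^d mod 9 for each divisor in increasing order:
5^1 ≡ 5 (mod 9)
5^2 ≡ 7 (mod 9)
5^3 ≡ 8 (mod 9)
5^6 ≡ 1 (mod 9) ✓
The smallest such exponent is 6, so the order of 5 is 6.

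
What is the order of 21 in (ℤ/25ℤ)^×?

5

ord(21) | φ(25) = φ(5^2) = 5·(5−1) = 20 = 2^2 · 5.
Divisors of 20: 1, 2, 4, 5, 10, 20.
Compute 21^d (mod 25) for the divisors d until we hit 1:
21^1 ≡ 21 (mod 25)
21^2 ≡ 16 (mod 25)
21^4 ≡ 6 (mod 25)
21^5 ≡ 1 (mod 25) ✓
Hence ord(21) = 5.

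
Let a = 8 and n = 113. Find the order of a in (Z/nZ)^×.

28

Since 8 ∈ (Z/113Z)^×, its order divides φ(113) = 113 − 1 = 112 = 2^4 · 7.
Divisors of 112: 1, 2, 4, 7, 8, 14, 16, 28, 56, 112.
Test each divisor d:
8^1 ≡ 8 (mod 113)
8^2 ≡ 64 (mod 113)
8^4 ≡ 28 (mod 113)
8^7 ≡ 98 (mod 113)
8^8 ≡ 106 (mod 113)
8^14 ≡ 112 (mod 113)
8^16 ≡ 49 (mod 113)
8^28 ≡ 1 (mod 113) ✓
So ord_113(8) = 28.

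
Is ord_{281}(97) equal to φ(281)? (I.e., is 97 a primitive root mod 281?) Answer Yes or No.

Yes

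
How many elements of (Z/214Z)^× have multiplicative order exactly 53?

φ(214) = φ(2)·φ(107) = 1·106 = 106 = 2 · 53.
In a cyclic group of order 106, there are φ(d) elements of order d for each divisor d of 106, and zero for non-divisors.
53 | 106, and φ(53) = 53 − 1 = 52.

52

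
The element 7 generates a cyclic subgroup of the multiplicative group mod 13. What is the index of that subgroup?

ord(7) | φ(13) = 13 − 1 = 12 = 2^2 · 3.
Divisors of 12: 1, 2, 3, 4, 6, 12.
Compute 7^d (mod 13) for the divisors d until we hit 1:
7^1 ≡ 7
7^2 ≡ 10
7^3 ≡ 5
7^4 ≡ 9
7^6 ≡ 12
7^12 ≡ 1
So ord_13(7) = 12, hence |⟨7⟩| = 12.
Index = |(Z/13Z)^×| / |⟨7⟩| = 12 / 12 = 1.

1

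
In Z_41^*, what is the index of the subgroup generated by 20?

Since 20 ∈ (Z/41Z)^×, its order divides φ(41) = 41 − 1 = 40 = 2^3 · 5.
Divisors of 40: 1, 2, 4, 5, 8, 10, 20, 40.
Compute 20^d (mod 41) for the divisors d until we hit 1:
20^1 ≡ 20 (mod 41)
20^2 ≡ 31 (mod 41)
20^4 ≡ 18 (mod 41)
20^5 ≡ 32 (mod 41)
20^8 ≡ 37 (mod 41)
20^10 ≡ 40 (mod 41)
20^20 ≡ 1 (mod 41) ✓
Thus |⟨20⟩| = ord(20) = 20.
Index = |(Z/41Z)^×| / |⟨20⟩| = 40 / 20 = 2.

2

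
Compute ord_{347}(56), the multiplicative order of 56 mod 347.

173

By Lagrange's theorem, ord_347(56) divides φ(347) = 347 − 1 = 346 = 2 · 173.
Divisors of 346: 1, 2, 173, 346.
Check 56^d mod 347 for each divisor in increasing order:
56^1 ≡ 56
56^2 ≡ 13
56^173 ≡ 1
So ord_347(56) = 173.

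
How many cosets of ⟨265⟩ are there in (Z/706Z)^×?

8

Since 265 ∈ (Z/706Z)^×, its order divides φ(706) = φ(2)·φ(353) = 1·352 = 352 = 2^5 · 11.
Divisors of 352: 1, 2, 4, 8, 11, 16, 22, 32, 44, 88, 176, 352.
Test each divisor d:
265^1 ≡ 265 (mod 706)
265^2 ≡ 331 (mod 706)
265^4 ≡ 131 (mod 706)
265^8 ≡ 217 (mod 706)
265^11 ≡ 395 (mod 706)
265^16 ≡ 493 (mod 706)
265^22 ≡ 705 (mod 706)
265^32 ≡ 185 (mod 706)
265^44 ≡ 1 (mod 706) ✓
So ord_706(265) = 44, hence |⟨265⟩| = 44.
Index = |(Z/706Z)^×| / |⟨265⟩| = 352 / 44 = 8.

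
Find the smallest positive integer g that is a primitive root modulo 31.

φ(31) = 31 − 1 = 30 = 2 · 3 · 5.
g is a primitive root iff g^(30/q) ≢ 1 (mod 31) for each prime q ∈ {2, 3, 5}.
g = 2: 2^15 ≡ 1 — hits 1, so not a primitive root.
g = 3: 3^15 ≡ 30; 3^10 ≡ 25; 3^6 ≡ 16 — none is 1, so 3 is a primitive root.
So 3 is the smallest generator of (Z/31Z)^×.

3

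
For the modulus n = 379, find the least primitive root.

2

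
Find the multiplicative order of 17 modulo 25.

20

The order of 17 must divide φ(25) = φ(5^2) = 5·(5−1) = 20 = 2^2 · 5.
Divisors of 20: 1, 2, 4, 5, 10, 20.
Compute 17^d (mod 25) for the divisors d until we hit 1:
17^1 ≡ 17 (mod 25)
17^2 ≡ 14 (mod 25)
17^4 ≡ 21 (mod 25)
17^5 ≡ 7 (mod 25)
17^10 ≡ 24 (mod 25)
17^20 ≡ 1 (mod 25) ✓
The smallest such exponent is 20, so the order of 17 is 20.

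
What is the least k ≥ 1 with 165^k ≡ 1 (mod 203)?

21

By Lagrange's theorem, ord_203(165) divides φ(203) = φ(7·29) = (7−1)·(29−1) = 6·28 = 168 = 2^3 · 3 · 7.
Divisors of 168: 1, 2, 3, 4, 6, 7, 8, 12, 14, 21, 24, 28, 42, 56, 84, 168.
Check 165^d mod 203 for each divisor in increasing order:
165^1 ≡ 165 (mod 203)
165^2 ≡ 23 (mod 203)
165^3 ≡ 141 (mod 203)
165^4 ≡ 123 (mod 203)
165^6 ≡ 190 (mod 203)
165^7 ≡ 88 (mod 203)
165^8 ≡ 107 (mod 203)
165^12 ≡ 169 (mod 203)
165^14 ≡ 30 (mod 203)
165^21 ≡ 1 (mod 203) ✓
So ord_203(165) = 21.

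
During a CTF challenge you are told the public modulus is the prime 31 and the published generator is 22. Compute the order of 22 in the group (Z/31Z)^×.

The order of 22 must divide φ(31) = 31 − 1 = 30 = 2 · 3 · 5.
Divisors of 30: 1, 2, 3, 5, 6, 10, 15, 30.
Test each divisor d:
22^1 ≡ 22 (mod 31)
22^2 ≡ 19 (mod 31)
22^3 ≡ 15 (mod 31)
22^5 ≡ 6 (mod 31)
22^6 ≡ 8 (mod 31)
22^10 ≡ 5 (mod 31)
22^15 ≡ 30 (mod 31)
22^30 ≡ 1 (mod 31) ✓
So ord_31(22) = 30.

30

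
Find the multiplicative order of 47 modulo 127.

21

Since 47 ∈ (Z/127Z)^×, its order divides φ(127) = 127 − 1 = 126 = 2 · 3^2 · 7.
Divisors of 126: 1, 2, 3, 6, 7, 9, 14, 18, 21, 42, 63, 126.
Evaluate successive powers at the divisors of 126:
47^1 ≡ 47 (mod 127)
47^2 ≡ 50 (mod 127)
47^3 ≡ 64 (mod 127)
47^6 ≡ 32 (mod 127)
47^7 ≡ 107 (mod 127)
47^9 ≡ 16 (mod 127)
47^14 ≡ 19 (mod 127)
47^18 ≡ 2 (mod 127)
47^21 ≡ 1 (mod 127) ✓
So ord_127(47) = 21.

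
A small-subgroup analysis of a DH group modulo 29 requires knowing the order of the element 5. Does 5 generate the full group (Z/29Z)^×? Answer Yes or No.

No

φ(29) = 29 − 1 = 28 = 2^2 · 7.
5 is a primitive root mod 29 iff 5^(φ(29)/q) ≢ 1 for every prime q | φ(29), i.e. q ∈ {2, 7}.
5^14 ≡ 1 (mod 29)  [q = 2: ≡ 1 ✗]
5^4 ≡ 16 (mod 29)  [q = 7: ≢ 1 ✓]
The check at q = 2 fails, so 5 generates a proper subgroup.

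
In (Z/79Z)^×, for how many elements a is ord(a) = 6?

2

φ(79) = 79 − 1 = 78 = 2 · 3 · 13.
(Z/79Z)^× is cyclic (|G| = 78); a cyclic group of order m has exactly φ(d) elements of each order d | m, and none otherwise.
6 = 2 · 3 divides 78, and φ(6) = 2.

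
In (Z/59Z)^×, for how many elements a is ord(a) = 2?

1

φ(59) = 59 − 1 = 58 = 2 · 29.
(Z/59Z)^× is cyclic (|G| = 58); a cyclic group of order m has exactly φ(d) elements of each order d | m, and none otherwise.
2 | 58, and φ(2) = 2 − 1 = 1.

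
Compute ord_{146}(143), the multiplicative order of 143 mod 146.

12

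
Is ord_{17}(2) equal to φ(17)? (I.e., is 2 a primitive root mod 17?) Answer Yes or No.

φ(17) = 17 − 1 = 16 = 2^4.
It suffices to check that the order of 2 is not a proper divisor of 16: compute 2^(16/q) for q ∈ {2}.
2^8 ≡ 1 (mod 17)  [q = 2: ≡ 1 ✗]
2^8 ≡ 1 shows ord(2) | 8, strictly less than φ(17); not a primitive root.

No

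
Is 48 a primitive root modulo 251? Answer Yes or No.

No

φ(251) = 251 − 1 = 250 = 2 · 5^3.
An element g generates (Z/251Z)^× iff g^(250/q) ≢ 1 (mod 251) for each prime q ∈ {2, 5}.
48^125 ≡ 1 (mod 251)  [q = 2: ≡ 1 ✗]
48^50 ≡ 219 (mod 251)  [q = 5: ≢ 1 ✓]
48^125 ≡ 1 shows ord(48) | 125, strictly less than φ(251); not a primitive root.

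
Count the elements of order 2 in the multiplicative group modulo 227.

1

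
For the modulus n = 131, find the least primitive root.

2

φ(131) = 131 − 1 = 130 = 2 · 5 · 13.
g is a primitive root iff g^(130/q) ≢ 1 (mod 131) for each prime q ∈ {2, 5, 13}.
g = 2: 2^65 ≡ 130; 2^26 ≡ 53; 2^10 ≡ 107 — none is 1, so 2 is a primitive root.
The smallest primitive root modulo 131 is 2.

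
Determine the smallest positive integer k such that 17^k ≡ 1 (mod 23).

Since 17 ∈ (Z/23Z)^×, its order divides φ(23) = 23 − 1 = 22 = 2 · 11.
Divisors of 22: 1, 2, 11, 22.
Compute 17^d (mod 23) for the divisors d until we hit 1:
17^1 ≡ 17
17^2 ≡ 13
17^11 ≡ 22
17^22 ≡ 1
So ord_23(17) = 22.

22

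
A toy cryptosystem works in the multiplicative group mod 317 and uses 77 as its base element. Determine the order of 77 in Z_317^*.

By Lagrange's theorem, ord_317(77) divides φ(317) = 317 − 1 = 316 = 2^2 · 79.
Divisors of 316: 1, 2, 4, 79, 158, 316.
Evaluate successive powers at the divisors of 316:
77^1 ≡ 77
77^2 ≡ 223
77^4 ≡ 277
77^79 ≡ 316
77^158 ≡ 1
The smallest such exponent is 158, so the order of 77 is 158.

158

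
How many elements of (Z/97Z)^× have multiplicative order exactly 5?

φ(97) = 97 − 1 = 96 = 2^5 · 3.
Since (Z/97Z)^× is cyclic of order 96, the number of elements of order d is φ(d) when d | 96 and 0 otherwise.
5 does not divide 96, so no element of (Z/97Z)^× has order 5.

0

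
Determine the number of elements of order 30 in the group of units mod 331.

8

φ(331) = 331 − 1 = 330 = 2 · 3 · 5 · 11.
(Z/331Z)^× is cyclic (|G| = 330); a cyclic group of order m has exactly φ(d) elements of each order d | m, and none otherwise.
30 = 2 · 3 · 5 divides 330, and φ(30) = 8.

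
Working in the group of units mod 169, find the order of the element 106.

ord(106) | φ(169) = φ(13^2) = 13·(13−1) = 156 = 2^2 · 3 · 13.
Divisors of 156: 1, 2, 3, 4, 6, 12, 13, 26, 39, 52, 78, 156.
Evaluate successive powers at the divisors of 156:
106^1 ≡ 106 (mod 169)
106^2 ≡ 82 (mod 169)
106^3 ≡ 73 (mod 169)
106^4 ≡ 133 (mod 169)
106^6 ≡ 90 (mod 169)
106^12 ≡ 157 (mod 169)
106^13 ≡ 80 (mod 169)
106^26 ≡ 147 (mod 169)
106^39 ≡ 99 (mod 169)
106^52 ≡ 146 (mod 169)
106^78 ≡ 168 (mod 169)
106^156 ≡ 1 (mod 169) ✓
So ord_169(106) = 156.

156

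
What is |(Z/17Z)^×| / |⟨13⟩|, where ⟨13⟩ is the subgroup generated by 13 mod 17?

4

By Lagrange's theorem, ord_17(13) divides φ(17) = 17 − 1 = 16 = 2^4.
Divisors of 16: 1, 2, 4, 8, 16.
Evaluate successive powers at the divisors of 16:
13^1 ≡ 13
13^2 ≡ 16
13^4 ≡ 1
So ord_17(13) = 4, hence |⟨13⟩| = 4.
The index is φ(17) / ord(13) = 16 / 4 = 4.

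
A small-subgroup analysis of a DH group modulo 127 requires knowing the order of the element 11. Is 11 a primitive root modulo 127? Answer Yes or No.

No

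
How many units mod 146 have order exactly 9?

6

φ(146) = φ(2)·φ(73) = 1·72 = 72 = 2^3 · 3^2.
Since (Z/146Z)^× is cyclic of order 72, the number of elements of order d is φ(d) when d | 72 and 0 otherwise.
9 = 3^2 divides 72, and φ(9) = 6.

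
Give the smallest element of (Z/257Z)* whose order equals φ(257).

φ(257) = 257 − 1 = 256 = 2^8.
Test candidates g = 2, 3, … against the prime factors q ∈ {2} of φ(257): g is a generator iff g^(256/q) ≢ 1 for every such q.
g = 2: 2^128 ≡ 1 — hits 1, so not a primitive root.
g = 3: 3^128 ≡ 256 — none is 1, so 3 is a primitive root.
Hence the least primitive root of 257 is 3.

3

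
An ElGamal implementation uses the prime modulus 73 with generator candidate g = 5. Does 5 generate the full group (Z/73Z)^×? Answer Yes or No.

Yes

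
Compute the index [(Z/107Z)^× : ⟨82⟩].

By Lagrange's theorem, ord_107(82) divides φ(107) = 107 − 1 = 106 = 2 · 53.
Divisors of 106: 1, 2, 53, 106.
Compute 82^d (mod 107) for the divisors d until we hit 1:
82^1 ≡ 82 (mod 107)
82^2 ≡ 90 (mod 107)
82^53 ≡ 106 (mod 107)
82^106 ≡ 1 (mod 107) ✓
So ord_107(82) = 106, hence |⟨82⟩| = 106.
The index is φ(107) / ord(82) = 106 / 106 = 1.

1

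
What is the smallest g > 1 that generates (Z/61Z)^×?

2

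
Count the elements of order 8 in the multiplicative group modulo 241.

4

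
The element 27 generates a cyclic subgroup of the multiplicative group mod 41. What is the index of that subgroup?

5

By Lagrange's theorem, ord_41(27) divides φ(41) = 41 − 1 = 40 = 2^3 · 5.
Divisors of 40: 1, 2, 4, 5, 8, 10, 20, 40.
Compute 27^d (mod 41) for the divisors d until we hit 1:
27^1 ≡ 27
27^2 ≡ 32
27^4 ≡ 40
27^5 ≡ 14
27^8 ≡ 1
The order of 27 is 8, so the subgroup it generates has 8 elements.
Index = |(Z/41Z)^×| / |⟨27⟩| = 40 / 8 = 5.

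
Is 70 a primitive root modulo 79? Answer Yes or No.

φ(79) = 79 − 1 = 78 = 2 · 3 · 13.
Test 70^(78/q) mod 79 for each prime factor q of 78:
70^39 ≡ 78 (mod 79)  [q = 2: ≢ 1 ✓]
70^26 ≡ 55 (mod 79)  [q = 3: ≢ 1 ✓]
70^6 ≡ 8 (mod 79)  [q = 13: ≢ 1 ✓]
All checks pass, so 70 has order 78 and is a primitive root modulo 79.

Yes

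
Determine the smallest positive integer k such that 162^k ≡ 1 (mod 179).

178

The order of 162 must divide φ(179) = 179 − 1 = 178 = 2 · 89.
Divisors of 178: 1, 2, 89, 178.
Check 162^d mod 179 for each divisor in increasing order:
162^1 ≡ 162
162^2 ≡ 110
162^89 ≡ 178
162^178 ≡ 1
Hence ord(162) = 178.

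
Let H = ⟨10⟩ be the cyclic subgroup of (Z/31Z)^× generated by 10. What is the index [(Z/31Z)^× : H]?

ord(10) | φ(31) = 31 − 1 = 30 = 2 · 3 · 5.
Divisors of 30: 1, 2, 3, 5, 6, 10, 15, 30.
Compute 10^d (mod 31) for the divisors d until we hit 1:
10^1 ≡ 10
10^2 ≡ 7
10^3 ≡ 8
10^5 ≡ 25
10^6 ≡ 2
10^10 ≡ 5
10^15 ≡ 1
Thus |⟨10⟩| = ord(10) = 15.
The index is φ(31) / ord(10) = 30 / 15 = 2.

2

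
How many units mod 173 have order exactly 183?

φ(173) = 173 − 1 = 172 = 2^2 · 43.
Since (Z/173Z)^× is cyclic of order 172, the number of elements of order d is φ(d) when d | 172 and 0 otherwise.
183 does not divide 172, so no element of (Z/173Z)^× has order 183.

0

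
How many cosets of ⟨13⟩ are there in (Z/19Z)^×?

1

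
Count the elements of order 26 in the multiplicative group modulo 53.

12

φ(53) = 53 − 1 = 52 = 2^2 · 13.
(Z/53Z)^× is cyclic (|G| = 52); a cyclic group of order m has exactly φ(d) elements of each order d | m, and none otherwise.
26 = 2 · 13 divides 52, and φ(26) = 12.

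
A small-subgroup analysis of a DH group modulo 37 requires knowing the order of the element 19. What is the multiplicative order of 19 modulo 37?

36

By Lagrange's theorem, ord_37(19) divides φ(37) = 37 − 1 = 36 = 2^2 · 3^2.
Divisors of 36: 1, 2, 3, 4, 6, 9, 12, 18, 36.
Compute 19^d (mod 37) for the divisors d until we hit 1:
19^1 ≡ 19 (mod 37)
19^2 ≡ 28 (mod 37)
19^3 ≡ 14 (mod 37)
19^4 ≡ 7 (mod 37)
19^6 ≡ 11 (mod 37)
19^9 ≡ 6 (mod 37)
19^12 ≡ 10 (mod 37)
19^18 ≡ 36 (mod 37)
19^36 ≡ 1 (mod 37) ✓
Hence ord(19) = 36.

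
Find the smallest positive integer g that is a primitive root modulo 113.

3

φ(113) = 113 − 1 = 112 = 2^4 · 7.
Test candidates g = 2, 3, … against the prime factors q ∈ {2, 7} of φ(113): g is a generator iff g^(112/q) ≢ 1 for every such q.
g = 2: 2^56 ≡ 1 — hits 1, so not a primitive root.
g = 3: 3^56 ≡ 112; 3^16 ≡ 49 — none is 1, so 3 is a primitive root.
The smallest primitive root modulo 113 is 3.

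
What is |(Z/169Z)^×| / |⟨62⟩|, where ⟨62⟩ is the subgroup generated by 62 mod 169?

2

Since 62 ∈ (Z/169Z)^×, its order divides φ(169) = φ(13^2) = 13·(13−1) = 156 = 2^2 · 3 · 13.
Divisors of 156: 1, 2, 3, 4, 6, 12, 13, 26, 39, 52, 78, 156.
Check 62^d mod 169 for each divisor in increasing order:
62^1 ≡ 62
62^2 ≡ 126
62^3 ≡ 38
62^4 ≡ 159
62^6 ≡ 92
62^12 ≡ 14
62^13 ≡ 23
62^26 ≡ 22
62^39 ≡ 168
62^52 ≡ 146
62^78 ≡ 1
The order of 62 is 78, so the subgroup it generates has 78 elements.
[(Z/169Z)^× : ⟨62⟩] = 156/78 = 2.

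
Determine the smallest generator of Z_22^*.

7

φ(22) = φ(2)·φ(11) = 1·10 = 10 = 2 · 5.
Test candidates g = 2, 3, … against the prime factors q ∈ {2, 5} of φ(22): g is a generator iff g^(10/q) ≢ 1 for every such q.
g = 2: gcd(2, 22) = 2 > 1, not a unit — skip.
g = 3: 3^5 ≡ 1 — hits 1, so not a primitive root.
g = 4: gcd(4, 22) = 2 > 1, not a unit — skip.
g = 5: 5^5 ≡ 1 — hits 1, so not a primitive root.
g = 6: gcd(6, 22) = 2 > 1, not a unit — skip.
g = 7: 7^5 ≡ 21; 7^2 ≡ 5 — none is 1, so 7 is a primitive root.
The smallest primitive root modulo 22 is 7.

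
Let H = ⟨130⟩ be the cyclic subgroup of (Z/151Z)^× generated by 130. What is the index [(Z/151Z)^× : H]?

Since 130 ∈ (Z/151Z)^×, its order divides φ(151) = 151 − 1 = 150 = 2 · 3 · 5^2.
Divisors of 150: 1, 2, 3, 5, 6, 10, 15, 25, 30, 50, 75, 150.
Check 130^d mod 151 for each divisor in increasing order:
130^1 ≡ 130 (mod 151)
130^2 ≡ 139 (mod 151)
130^3 ≡ 101 (mod 151)
130^5 ≡ 147 (mod 151)
130^6 ≡ 84 (mod 151)
130^10 ≡ 16 (mod 151)
130^15 ≡ 87 (mod 151)
130^25 ≡ 33 (mod 151)
130^30 ≡ 19 (mod 151)
130^50 ≡ 32 (mod 151)
130^75 ≡ 150 (mod 151)
130^150 ≡ 1 (mod 151) ✓
The order of 130 is 150, so the subgroup it generates has 150 elements.
The index is φ(151) / ord(130) = 150 / 150 = 1.

1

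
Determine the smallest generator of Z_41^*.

6

φ(41) = 41 − 1 = 40 = 2^3 · 5.
g is a primitive root iff g^(40/q) ≢ 1 (mod 41) for each prime q ∈ {2, 5}.
g = 2: 2^20 ≡ 1 — hits 1, so not a primitive root.
g = 3: 3^20 ≡ 40; 3^8 ≡ 1 — hits 1, so not a primitive root.
g = 4: 4^20 ≡ 1 — hits 1, so not a primitive root.
g = 5: 5^20 ≡ 1 — hits 1, so not a primitive root.
g = 6: 6^20 ≡ 40; 6^8 ≡ 10 — none is 1, so 6 is a primitive root.
The smallest primitive root modulo 41 is 6.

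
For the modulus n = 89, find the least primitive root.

φ(89) = 89 − 1 = 88 = 2^3 · 11.
Test candidates g = 2, 3, … against the prime factors q ∈ {2, 11} of φ(89): g is a generator iff g^(88/q) ≢ 1 for every such q.
g = 2: 2^44 ≡ 1 — hits 1, so not a primitive root.
g = 3: 3^44 ≡ 88; 3^8 ≡ 64 — none is 1, so 3 is a primitive root.
The smallest primitive root modulo 89 is 3.

3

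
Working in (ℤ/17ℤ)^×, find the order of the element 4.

4

By Lagrange's theorem, ord_17(4) divides φ(17) = 17 − 1 = 16 = 2^4.
Divisors of 16: 1, 2, 4, 8, 16.
Test each divisor d:
4^1 ≡ 4 (mod 17)
4^2 ≡ 16 (mod 17)
4^4 ≡ 1 (mod 17) ✓
So ord_17(4) = 4.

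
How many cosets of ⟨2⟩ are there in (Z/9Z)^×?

The order of 2 must divide φ(9) = φ(3^2) = 3·(3−1) = 6 = 2 · 3.
Divisors of 6: 1, 2, 3, 6.
Compute 2^d (mod 9) for the divisors d until we hit 1:
2^1 ≡ 2 (mod 9)
2^2 ≡ 4 (mod 9)
2^3 ≡ 8 (mod 9)
2^6 ≡ 1 (mod 9) ✓
The order of 2 is 6, so the subgroup it generates has 6 elements.
[(Z/9Z)^× : ⟨2⟩] = 6/6 = 1.

1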